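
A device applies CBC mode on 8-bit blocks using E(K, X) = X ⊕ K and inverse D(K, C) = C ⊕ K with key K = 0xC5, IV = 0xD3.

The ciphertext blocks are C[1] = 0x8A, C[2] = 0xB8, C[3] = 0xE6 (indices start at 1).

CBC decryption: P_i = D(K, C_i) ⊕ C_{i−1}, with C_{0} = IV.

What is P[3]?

P[3] = 0x9B

P[3]: D(K, 0xE6) = 0x23; 0x23 ⊕ 0xB8 = 0x9B.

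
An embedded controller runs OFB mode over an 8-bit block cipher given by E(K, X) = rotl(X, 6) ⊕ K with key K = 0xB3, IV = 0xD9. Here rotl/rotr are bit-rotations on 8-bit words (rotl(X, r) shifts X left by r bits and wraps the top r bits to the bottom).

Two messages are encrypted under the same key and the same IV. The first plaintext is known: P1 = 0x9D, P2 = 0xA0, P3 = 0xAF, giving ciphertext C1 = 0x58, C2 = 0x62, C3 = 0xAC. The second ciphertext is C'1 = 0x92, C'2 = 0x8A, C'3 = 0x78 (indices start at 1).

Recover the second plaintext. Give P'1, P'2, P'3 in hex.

In OFB with a reused IV, both messages share the same keystream S_i, so C_i ⊕ C'_i = P_i ⊕ P'_i and thus P'_i = P_i ⊕ C_i ⊕ C'_i.
P'1: 0x9D ⊕ 0x58 ⊕ 0x92 = 0x57.
P'2: 0xA0 ⊕ 0x62 ⊕ 0x8A = 0x48.
P'3: 0xAF ⊕ 0xAC ⊕ 0x78 = 0x7B.

P'1 = 0x57, P'2 = 0x48, P'3 = 0x7B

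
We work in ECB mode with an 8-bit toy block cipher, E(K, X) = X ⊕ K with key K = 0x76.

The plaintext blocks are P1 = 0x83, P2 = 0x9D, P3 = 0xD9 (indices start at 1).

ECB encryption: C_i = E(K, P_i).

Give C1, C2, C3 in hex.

C1: E(K, 0x83) = 0xF5.
C2: E(K, 0x9D) = 0xEB.
C3: E(K, 0xD9) = 0xAF.

C1 = 0xF5, C2 = 0xEB, C3 = 0xAF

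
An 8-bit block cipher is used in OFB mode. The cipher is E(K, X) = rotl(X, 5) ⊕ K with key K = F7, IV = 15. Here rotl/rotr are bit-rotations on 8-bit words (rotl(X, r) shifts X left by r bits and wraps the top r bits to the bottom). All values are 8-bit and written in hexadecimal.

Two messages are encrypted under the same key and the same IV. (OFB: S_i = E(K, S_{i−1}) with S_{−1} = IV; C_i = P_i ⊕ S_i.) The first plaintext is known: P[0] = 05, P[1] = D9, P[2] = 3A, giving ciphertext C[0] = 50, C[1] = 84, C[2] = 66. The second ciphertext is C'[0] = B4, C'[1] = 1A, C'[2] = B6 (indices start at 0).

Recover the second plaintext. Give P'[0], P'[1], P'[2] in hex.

P'[0] = E1, P'[1] = 47, P'[2] = EA

In OFB with a reused IV, both messages share the same keystream S_i, so C_i ⊕ C'_i = P_i ⊕ P'_i and thus P'_i = P_i ⊕ C_i ⊕ C'_i.
P'[0]: 05 ⊕ 50 ⊕ B4 = E1.
P'[1]: D9 ⊕ 84 ⊕ 1A = 47.
P'[2]: 3A ⊕ 66 ⊕ B6 = EA.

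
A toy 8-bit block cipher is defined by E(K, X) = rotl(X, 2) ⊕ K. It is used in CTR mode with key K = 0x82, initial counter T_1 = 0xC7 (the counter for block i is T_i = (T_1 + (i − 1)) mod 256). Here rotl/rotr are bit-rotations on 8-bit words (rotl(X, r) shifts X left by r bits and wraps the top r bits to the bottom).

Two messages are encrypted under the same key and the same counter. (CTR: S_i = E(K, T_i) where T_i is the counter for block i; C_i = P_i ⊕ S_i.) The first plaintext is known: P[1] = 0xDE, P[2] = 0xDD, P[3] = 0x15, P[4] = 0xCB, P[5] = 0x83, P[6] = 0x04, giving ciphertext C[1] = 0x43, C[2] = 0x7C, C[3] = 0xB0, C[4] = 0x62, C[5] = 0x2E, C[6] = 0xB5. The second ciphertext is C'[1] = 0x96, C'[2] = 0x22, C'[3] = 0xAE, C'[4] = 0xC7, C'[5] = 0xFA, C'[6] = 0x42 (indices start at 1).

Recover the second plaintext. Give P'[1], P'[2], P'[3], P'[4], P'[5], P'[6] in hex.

In CTR with a reused counter, both messages share the same keystream S_i, so C_i ⊕ C'_i = P_i ⊕ P'_i and thus P'_i = P_i ⊕ C_i ⊕ C'_i.
P'[1]: 0xDE ⊕ 0x43 ⊕ 0x96 = 0x0B.
P'[2]: 0xDD ⊕ 0x7C ⊕ 0x22 = 0x83.
P'[3]: 0x15 ⊕ 0xB0 ⊕ 0xAE = 0x0B.
P'[4]: 0xCB ⊕ 0x62 ⊕ 0xC7 = 0x6E.
P'[5]: 0x83 ⊕ 0x2E ⊕ 0xFA = 0x57.
P'[6]: 0x04 ⊕ 0xB5 ⊕ 0x42 = 0xF3.

P'[1] = 0x0B, P'[2] = 0x83, P'[3] = 0x0B, P'[4] = 0x6E, P'[5] = 0x57, P'[6] = 0xF3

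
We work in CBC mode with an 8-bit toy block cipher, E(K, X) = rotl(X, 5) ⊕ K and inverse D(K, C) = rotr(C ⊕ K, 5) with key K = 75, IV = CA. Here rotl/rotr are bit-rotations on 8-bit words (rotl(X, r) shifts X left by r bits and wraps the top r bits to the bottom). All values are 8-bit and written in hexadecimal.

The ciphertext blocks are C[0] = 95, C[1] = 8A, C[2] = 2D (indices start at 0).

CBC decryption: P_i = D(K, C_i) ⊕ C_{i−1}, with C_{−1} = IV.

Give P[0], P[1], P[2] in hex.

P[0] = CD, P[1] = 6A, P[2] = 48

P[0]: D(K, 95) = 07; 07 ⊕ CA = CD.
P[1]: D(K, 8A) = FF; FF ⊕ 95 = 6A.
P[2]: D(K, 2D) = C2; C2 ⊕ 8A = 48.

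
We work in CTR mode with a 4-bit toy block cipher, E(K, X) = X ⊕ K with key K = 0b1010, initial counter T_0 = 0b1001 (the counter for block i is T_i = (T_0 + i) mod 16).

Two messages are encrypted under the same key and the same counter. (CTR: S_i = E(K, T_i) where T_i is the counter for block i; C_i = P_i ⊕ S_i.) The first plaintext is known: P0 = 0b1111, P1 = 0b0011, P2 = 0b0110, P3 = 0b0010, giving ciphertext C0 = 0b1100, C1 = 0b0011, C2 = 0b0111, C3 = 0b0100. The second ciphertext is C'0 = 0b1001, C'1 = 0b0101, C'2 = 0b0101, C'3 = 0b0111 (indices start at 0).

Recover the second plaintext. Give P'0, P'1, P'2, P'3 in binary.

In CTR with a reused counter, both messages share the same keystream S_i, so C_i ⊕ C'_i = P_i ⊕ P'_i and thus P'_i = P_i ⊕ C_i ⊕ C'_i.
P'0: 0b1111 ⊕ 0b1100 ⊕ 0b1001 = 0b1010.
P'1: 0b0011 ⊕ 0b0011 ⊕ 0b0101 = 0b0101.
P'2: 0b0110 ⊕ 0b0111 ⊕ 0b0101 = 0b0100.
P'3: 0b0010 ⊕ 0b0100 ⊕ 0b0111 = 0b0001.

P'0 = 0b1010, P'1 = 0b0101, P'2 = 0b0100, P'3 = 0b0001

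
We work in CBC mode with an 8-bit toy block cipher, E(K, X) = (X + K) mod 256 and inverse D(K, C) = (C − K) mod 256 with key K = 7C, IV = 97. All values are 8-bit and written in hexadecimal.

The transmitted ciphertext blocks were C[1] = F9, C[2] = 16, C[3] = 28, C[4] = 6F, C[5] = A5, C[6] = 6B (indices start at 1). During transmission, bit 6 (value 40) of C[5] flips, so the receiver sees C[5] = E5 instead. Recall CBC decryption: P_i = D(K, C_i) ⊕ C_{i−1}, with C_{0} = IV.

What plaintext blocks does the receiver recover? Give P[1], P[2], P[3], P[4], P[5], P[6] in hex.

P[1] = EA, P[2] = 63, P[3] = BA, P[4] = DB, P[5] = 06, P[6] = 0A

Only C[5] changed, to E5. In CBC, a change in C_i garbles P_i and flips the same bit in P_{i+1}. Decrypting the received ciphertext:
P[1]: D(K, F9) = 7D; 7D ⊕ 97 = EA.
P[2]: D(K, 16) = 9A; 9A ⊕ F9 = 63.
P[3]: D(K, 28) = AC; AC ⊕ 16 = BA.
P[4]: D(K, 6F) = F3; F3 ⊕ 28 = DB.
P[5]: D(K, E5) = 69; 69 ⊕ 6F = 06.
P[6]: D(K, 6B) = EF; EF ⊕ E5 = 0A.
Blocks that differ from the original plaintext: P[5], P[6].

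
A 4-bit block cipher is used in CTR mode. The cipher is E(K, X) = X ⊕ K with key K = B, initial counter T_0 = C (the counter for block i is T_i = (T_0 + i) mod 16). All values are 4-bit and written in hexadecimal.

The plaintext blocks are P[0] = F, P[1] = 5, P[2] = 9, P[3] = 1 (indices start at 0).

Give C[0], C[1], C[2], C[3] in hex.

C[0] = 8, C[1] = 3, C[2] = C, C[3] = 5

CTR encryption: S_i = E(K, T_i) where T_i is the counter for block i; C_i = P_i ⊕ S_i.
C[0]: T = C, S = E(K, T) = 7; F ⊕ 7 = 8.
C[1]: T = D, S = E(K, T) = 6; 5 ⊕ 6 = 3.
C[2]: T = E, S = E(K, T) = 5; 9 ⊕ 5 = C.
C[3]: T = F, S = E(K, T) = 4; 1 ⊕ 4 = 5.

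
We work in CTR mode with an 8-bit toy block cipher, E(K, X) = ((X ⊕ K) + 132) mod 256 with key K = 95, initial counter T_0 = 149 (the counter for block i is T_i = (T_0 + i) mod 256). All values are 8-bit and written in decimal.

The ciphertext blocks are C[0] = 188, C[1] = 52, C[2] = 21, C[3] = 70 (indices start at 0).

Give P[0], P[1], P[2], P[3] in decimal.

P[0] = 242, P[1] = 121, P[2] = 89, P[3] = 13

CTR decryption: S_i = E(K, T_i) where T_i is the counter for block i; P_i = C_i ⊕ S_i.
P[0]: T = 149, S = E(K, T) = 78; 188 ⊕ 78 = 242.
P[1]: T = 150, S = E(K, T) = 77; 52 ⊕ 77 = 121.
P[2]: T = 151, S = E(K, T) = 76; 21 ⊕ 76 = 89.
P[3]: T = 152, S = E(K, T) = 75; 70 ⊕ 75 = 13.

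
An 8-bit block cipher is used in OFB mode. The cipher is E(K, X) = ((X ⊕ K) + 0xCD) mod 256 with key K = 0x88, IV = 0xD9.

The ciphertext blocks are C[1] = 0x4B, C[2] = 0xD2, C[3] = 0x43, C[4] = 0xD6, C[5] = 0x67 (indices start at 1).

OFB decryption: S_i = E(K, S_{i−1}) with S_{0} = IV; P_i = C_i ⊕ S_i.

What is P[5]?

P[5] = 0x25

P[1]: S = E(K, 0xD9) = 0x1E; 0x4B ⊕ 0x1E = 0x55.
P[2]: S = E(K, 0x1E) = 0x63; 0xD2 ⊕ 0x63 = 0xB1.
P[3]: S = E(K, 0x63) = 0xB8; 0x43 ⊕ 0xB8 = 0xFB.
P[4]: S = E(K, 0xB8) = 0xFD; 0xD6 ⊕ 0xFD = 0x2B.
P[5]: S = E(K, 0xFD) = 0x42; 0x67 ⊕ 0x42 = 0x25.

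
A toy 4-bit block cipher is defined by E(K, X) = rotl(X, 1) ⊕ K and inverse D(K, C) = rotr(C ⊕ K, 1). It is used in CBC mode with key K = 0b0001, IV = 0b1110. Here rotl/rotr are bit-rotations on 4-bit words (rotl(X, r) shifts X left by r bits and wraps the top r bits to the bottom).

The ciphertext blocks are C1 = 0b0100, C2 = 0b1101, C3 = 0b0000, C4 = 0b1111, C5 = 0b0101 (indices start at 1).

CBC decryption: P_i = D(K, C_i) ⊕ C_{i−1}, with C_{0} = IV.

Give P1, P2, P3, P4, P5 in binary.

P1: D(K, 0b0100) = 0b1010; 0b1010 ⊕ 0b1110 = 0b0100.
P2: D(K, 0b1101) = 0b0110; 0b0110 ⊕ 0b0100 = 0b0010.
P3: D(K, 0b0000) = 0b1000; 0b1000 ⊕ 0b1101 = 0b0101.
P4: D(K, 0b1111) = 0b0111; 0b0111 ⊕ 0b0000 = 0b0111.
P5: D(K, 0b0101) = 0b0010; 0b0010 ⊕ 0b1111 = 0b1101.

P1 = 0b0100, P2 = 0b0010, P3 = 0b0101, P4 = 0b0111, P5 = 0b1101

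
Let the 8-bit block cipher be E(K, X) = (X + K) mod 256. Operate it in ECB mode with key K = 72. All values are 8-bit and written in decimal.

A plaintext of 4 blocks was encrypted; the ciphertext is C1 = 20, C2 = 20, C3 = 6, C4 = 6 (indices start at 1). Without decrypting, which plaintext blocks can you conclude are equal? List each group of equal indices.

ECB encrypts each block independently with the same key, so equal ciphertext blocks imply equal plaintext blocks.
C1 = C2 = 20, so P1 = P2.
C3 = C4 = 6, so P3 = P4.

P1 = P2; P3 = P4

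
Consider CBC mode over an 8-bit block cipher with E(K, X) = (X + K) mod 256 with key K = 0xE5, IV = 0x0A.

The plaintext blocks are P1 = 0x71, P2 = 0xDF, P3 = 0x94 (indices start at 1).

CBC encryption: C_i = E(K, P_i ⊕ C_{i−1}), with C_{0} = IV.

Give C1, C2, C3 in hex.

C1 = 0x60, C2 = 0xA4, C3 = 0x15

C1: P1 ⊕ 0x0A = 0x7B; E(K, 0x7B) = 0x60.
C2: P2 ⊕ 0x60 = 0xBF; E(K, 0xBF) = 0xA4.
C3: P3 ⊕ 0xA4 = 0x30; E(K, 0x30) = 0x15.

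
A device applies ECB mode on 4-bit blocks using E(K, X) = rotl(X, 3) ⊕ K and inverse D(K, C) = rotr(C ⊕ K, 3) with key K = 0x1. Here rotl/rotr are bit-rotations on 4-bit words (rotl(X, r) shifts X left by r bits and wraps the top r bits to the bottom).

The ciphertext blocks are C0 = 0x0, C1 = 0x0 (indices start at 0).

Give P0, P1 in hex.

ECB decryption: P_i = D(K, C_i).
P0: D(K, 0x0) = 0x2.
P1: D(K, 0x0) = 0x2.

P0 = 0x2, P1 = 0x2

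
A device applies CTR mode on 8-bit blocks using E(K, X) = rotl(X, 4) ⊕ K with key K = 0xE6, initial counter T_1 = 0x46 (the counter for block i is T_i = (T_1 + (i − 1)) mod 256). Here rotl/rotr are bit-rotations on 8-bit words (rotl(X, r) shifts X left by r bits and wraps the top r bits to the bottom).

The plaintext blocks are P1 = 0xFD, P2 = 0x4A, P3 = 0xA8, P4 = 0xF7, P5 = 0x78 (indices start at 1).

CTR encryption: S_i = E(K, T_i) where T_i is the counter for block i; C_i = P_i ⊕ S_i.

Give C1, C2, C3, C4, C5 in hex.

C1 = 0x7F, C2 = 0xD8, C3 = 0xCA, C4 = 0x85, C5 = 0x3A

C1: T = 0x46, S = E(K, T) = 0x82; 0xFD ⊕ 0x82 = 0x7F.
C2: T = 0x47, S = E(K, T) = 0x92; 0x4A ⊕ 0x92 = 0xD8.
C3: T = 0x48, S = E(K, T) = 0x62; 0xA8 ⊕ 0x62 = 0xCA.
C4: T = 0x49, S = E(K, T) = 0x72; 0xF7 ⊕ 0x72 = 0x85.
C5: T = 0x4A, S = E(K, T) = 0x42; 0x78 ⊕ 0x42 = 0x3A.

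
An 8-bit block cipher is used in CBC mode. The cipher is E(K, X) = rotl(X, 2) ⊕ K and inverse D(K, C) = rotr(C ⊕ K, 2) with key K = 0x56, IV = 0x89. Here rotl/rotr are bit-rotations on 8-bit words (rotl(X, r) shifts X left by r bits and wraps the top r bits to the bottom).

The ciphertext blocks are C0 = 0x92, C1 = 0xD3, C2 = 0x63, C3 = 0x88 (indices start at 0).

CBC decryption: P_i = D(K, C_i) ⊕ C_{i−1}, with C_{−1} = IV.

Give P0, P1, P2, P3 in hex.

P0 = 0xB8, P1 = 0xF3, P2 = 0x9E, P3 = 0xD4

P0: D(K, 0x92) = 0x31; 0x31 ⊕ 0x89 = 0xB8.
P1: D(K, 0xD3) = 0x61; 0x61 ⊕ 0x92 = 0xF3.
P2: D(K, 0x63) = 0x4D; 0x4D ⊕ 0xD3 = 0x9E.
P3: D(K, 0x88) = 0xB7; 0xB7 ⊕ 0x63 = 0xD4.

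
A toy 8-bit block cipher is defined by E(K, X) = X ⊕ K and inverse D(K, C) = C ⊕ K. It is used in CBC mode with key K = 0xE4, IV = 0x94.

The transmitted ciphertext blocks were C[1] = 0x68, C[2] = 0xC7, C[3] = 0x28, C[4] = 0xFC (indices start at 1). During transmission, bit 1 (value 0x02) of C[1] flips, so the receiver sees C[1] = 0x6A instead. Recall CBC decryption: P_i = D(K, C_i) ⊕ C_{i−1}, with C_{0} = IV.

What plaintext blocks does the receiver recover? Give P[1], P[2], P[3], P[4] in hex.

Only C[1] changed, to 0x6A. In CBC, a change in C_i garbles P_i and flips the same bit in P_{i+1}. Decrypting the received ciphertext:
P[1]: D(K, 0x6A) = 0x8E; 0x8E ⊕ 0x94 = 0x1A.
P[2]: D(K, 0xC7) = 0x23; 0x23 ⊕ 0x6A = 0x49.
P[3]: D(K, 0x28) = 0xCC; 0xCC ⊕ 0xC7 = 0x0B.
P[4]: D(K, 0xFC) = 0x18; 0x18 ⊕ 0x28 = 0x30.
Blocks that differ from the original plaintext: P[1], P[2].

P[1] = 0x1A, P[2] = 0x49, P[3] = 0x0B, P[4] = 0x30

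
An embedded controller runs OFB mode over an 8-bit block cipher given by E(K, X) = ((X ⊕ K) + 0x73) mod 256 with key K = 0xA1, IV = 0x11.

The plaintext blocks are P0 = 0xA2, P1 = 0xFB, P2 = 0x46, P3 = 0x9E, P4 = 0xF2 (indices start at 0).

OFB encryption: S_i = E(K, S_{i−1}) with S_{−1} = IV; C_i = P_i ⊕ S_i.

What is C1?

C0: S = E(K, 0x11) = 0x23; 0xA2 ⊕ 0x23 = 0x81.
C1: S = E(K, 0x23) = 0xF5; 0xFB ⊕ 0xF5 = 0x0E.

C1 = 0x0E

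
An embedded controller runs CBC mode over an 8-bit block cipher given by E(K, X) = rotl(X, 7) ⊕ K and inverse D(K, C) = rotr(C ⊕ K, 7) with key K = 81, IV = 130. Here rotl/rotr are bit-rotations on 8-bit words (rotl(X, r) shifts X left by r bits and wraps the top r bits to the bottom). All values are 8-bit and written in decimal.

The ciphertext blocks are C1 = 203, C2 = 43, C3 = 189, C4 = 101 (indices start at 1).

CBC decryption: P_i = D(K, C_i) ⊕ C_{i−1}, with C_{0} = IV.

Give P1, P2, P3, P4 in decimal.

P1: D(K, 203) = 53; 53 ⊕ 130 = 183.
P2: D(K, 43) = 244; 244 ⊕ 203 = 63.
P3: D(K, 189) = 217; 217 ⊕ 43 = 242.
P4: D(K, 101) = 104; 104 ⊕ 189 = 213.

P1 = 183, P2 = 63, P3 = 242, P4 = 213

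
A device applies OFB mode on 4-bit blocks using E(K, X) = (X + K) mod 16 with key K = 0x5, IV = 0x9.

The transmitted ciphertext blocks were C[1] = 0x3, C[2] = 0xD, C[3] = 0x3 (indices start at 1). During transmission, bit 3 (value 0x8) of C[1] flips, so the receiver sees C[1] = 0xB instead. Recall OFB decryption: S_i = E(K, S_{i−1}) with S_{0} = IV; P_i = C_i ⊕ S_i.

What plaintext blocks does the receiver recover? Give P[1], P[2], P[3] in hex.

P[1] = 0x5, P[2] = 0xE, P[3] = 0xB

Only C[1] changed, to 0xB. In OFB, a change in C_i flips the same bit in P_i only; the keystream is unaffected. Decrypting the received ciphertext:
P[1]: S = E(K, 0x9) = 0xE; 0xB ⊕ 0xE = 0x5.
P[2]: S = E(K, 0xE) = 0x3; 0xD ⊕ 0x3 = 0xE.
P[3]: S = E(K, 0x3) = 0x8; 0x3 ⊕ 0x8 = 0xB.
Blocks that differ from the original plaintext: P[1].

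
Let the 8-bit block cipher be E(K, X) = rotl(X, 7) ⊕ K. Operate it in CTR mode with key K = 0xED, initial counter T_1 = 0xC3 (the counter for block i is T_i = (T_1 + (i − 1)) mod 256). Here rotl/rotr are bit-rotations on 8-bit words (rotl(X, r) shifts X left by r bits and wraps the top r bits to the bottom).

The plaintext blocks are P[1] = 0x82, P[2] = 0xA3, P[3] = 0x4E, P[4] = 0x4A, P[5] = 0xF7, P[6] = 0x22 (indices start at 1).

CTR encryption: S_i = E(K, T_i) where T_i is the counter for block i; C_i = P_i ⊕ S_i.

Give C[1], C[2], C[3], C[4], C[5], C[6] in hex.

C[1] = 0x8E, C[2] = 0x2C, C[3] = 0x41, C[4] = 0xC4, C[5] = 0xF9, C[6] = 0xAB

C[1]: T = 0xC3, S = E(K, T) = 0x0C; 0x82 ⊕ 0x0C = 0x8E.
C[2]: T = 0xC4, S = E(K, T) = 0x8F; 0xA3 ⊕ 0x8F = 0x2C.
C[3]: T = 0xC5, S = E(K, T) = 0x0F; 0x4E ⊕ 0x0F = 0x41.
C[4]: T = 0xC6, S = E(K, T) = 0x8E; 0x4A ⊕ 0x8E = 0xC4.
C[5]: T = 0xC7, S = E(K, T) = 0x0E; 0xF7 ⊕ 0x0E = 0xF9.
C[6]: T = 0xC8, S = E(K, T) = 0x89; 0x22 ⊕ 0x89 = 0xAB.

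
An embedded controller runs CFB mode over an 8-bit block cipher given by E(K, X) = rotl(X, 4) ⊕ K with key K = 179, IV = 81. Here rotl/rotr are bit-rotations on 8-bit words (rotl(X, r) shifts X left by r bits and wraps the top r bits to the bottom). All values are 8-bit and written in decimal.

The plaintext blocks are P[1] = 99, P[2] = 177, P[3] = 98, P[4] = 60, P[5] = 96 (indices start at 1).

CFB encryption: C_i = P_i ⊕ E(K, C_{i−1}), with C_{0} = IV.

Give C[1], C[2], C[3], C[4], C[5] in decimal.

C[1] = 197, C[2] = 94, C[3] = 52, C[4] = 204, C[5] = 31

C[1]: E(K, 81) = 166; 99 ⊕ 166 = 197.
C[2]: E(K, 197) = 239; 177 ⊕ 239 = 94.
C[3]: E(K, 94) = 86; 98 ⊕ 86 = 52.
C[4]: E(K, 52) = 240; 60 ⊕ 240 = 204.
C[5]: E(K, 204) = 127; 96 ⊕ 127 = 31.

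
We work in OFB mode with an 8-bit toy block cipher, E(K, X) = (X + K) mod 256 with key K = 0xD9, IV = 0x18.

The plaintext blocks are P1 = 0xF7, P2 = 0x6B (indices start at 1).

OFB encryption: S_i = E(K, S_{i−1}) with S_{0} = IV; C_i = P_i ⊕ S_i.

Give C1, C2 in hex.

C1: S = E(K, 0x18) = 0xF1; 0xF7 ⊕ 0xF1 = 0x06.
C2: S = E(K, 0xF1) = 0xCA; 0x6B ⊕ 0xCA = 0xA1.

C1 = 0x06, C2 = 0xA1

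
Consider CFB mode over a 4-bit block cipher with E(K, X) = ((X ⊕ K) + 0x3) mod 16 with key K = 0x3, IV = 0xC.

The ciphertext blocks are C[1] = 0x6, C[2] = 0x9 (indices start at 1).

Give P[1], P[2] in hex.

CFB decryption: P_i = C_i ⊕ E(K, C_{i−1}), with C_{0} = IV.
P[1]: E(K, 0xC) = 0x2; 0x6 ⊕ 0x2 = 0x4.
P[2]: E(K, 0x6) = 0x8; 0x9 ⊕ 0x8 = 0x1.

P[1] = 0x4, P[2] = 0x1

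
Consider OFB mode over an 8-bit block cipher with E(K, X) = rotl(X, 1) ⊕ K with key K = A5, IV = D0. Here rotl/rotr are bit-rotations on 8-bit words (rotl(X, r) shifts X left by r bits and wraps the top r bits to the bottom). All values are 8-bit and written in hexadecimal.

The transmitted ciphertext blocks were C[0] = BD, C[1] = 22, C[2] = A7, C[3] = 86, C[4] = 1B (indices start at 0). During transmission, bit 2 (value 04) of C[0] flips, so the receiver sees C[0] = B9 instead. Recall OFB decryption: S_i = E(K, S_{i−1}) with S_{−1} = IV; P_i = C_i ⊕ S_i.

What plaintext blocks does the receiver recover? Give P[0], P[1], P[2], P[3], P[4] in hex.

P[0] = BD, P[1] = 8F, P[2] = 59, P[3] = DE, P[4] = 0E

Only C[0] changed, to B9. In OFB, a change in C_i flips the same bit in P_i only; the keystream is unaffected. Decrypting the received ciphertext:
P[0]: S = E(K, D0) = 04; B9 ⊕ 04 = BD.
P[1]: S = E(K, 04) = AD; 22 ⊕ AD = 8F.
P[2]: S = E(K, AD) = FE; A7 ⊕ FE = 59.
P[3]: S = E(K, FE) = 58; 86 ⊕ 58 = DE.
P[4]: S = E(K, 58) = 15; 1B ⊕ 15 = 0E.
Blocks that differ from the original plaintext: P[0].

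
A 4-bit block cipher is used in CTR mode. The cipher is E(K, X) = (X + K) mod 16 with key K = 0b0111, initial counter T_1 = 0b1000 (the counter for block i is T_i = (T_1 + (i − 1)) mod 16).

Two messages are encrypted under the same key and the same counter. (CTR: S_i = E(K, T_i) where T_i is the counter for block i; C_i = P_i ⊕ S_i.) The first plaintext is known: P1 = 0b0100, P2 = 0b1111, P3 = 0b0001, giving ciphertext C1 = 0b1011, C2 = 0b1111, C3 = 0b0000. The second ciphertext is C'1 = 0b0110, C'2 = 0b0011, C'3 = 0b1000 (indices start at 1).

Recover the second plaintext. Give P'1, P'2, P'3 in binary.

P'1 = 0b1001, P'2 = 0b0011, P'3 = 0b1001

In CTR with a reused counter, both messages share the same keystream S_i, so C_i ⊕ C'_i = P_i ⊕ P'_i and thus P'_i = P_i ⊕ C_i ⊕ C'_i.
P'1: 0b0100 ⊕ 0b1011 ⊕ 0b0110 = 0b1001.
P'2: 0b1111 ⊕ 0b1111 ⊕ 0b0011 = 0b0011.
P'3: 0b0001 ⊕ 0b0000 ⊕ 0b1000 = 0b1001.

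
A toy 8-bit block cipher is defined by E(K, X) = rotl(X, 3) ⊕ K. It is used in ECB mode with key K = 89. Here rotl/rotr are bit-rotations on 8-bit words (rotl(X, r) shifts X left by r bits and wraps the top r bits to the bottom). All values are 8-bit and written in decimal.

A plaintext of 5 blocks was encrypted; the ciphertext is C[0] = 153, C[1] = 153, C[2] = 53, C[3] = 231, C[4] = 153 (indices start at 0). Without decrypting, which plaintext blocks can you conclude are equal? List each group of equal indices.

P[0] = P[1] = P[4]

ECB encrypts each block independently with the same key, so equal ciphertext blocks imply equal plaintext blocks.
C[0] = C[1] = C[4] = 153, so P[0] = P[1] = P[4].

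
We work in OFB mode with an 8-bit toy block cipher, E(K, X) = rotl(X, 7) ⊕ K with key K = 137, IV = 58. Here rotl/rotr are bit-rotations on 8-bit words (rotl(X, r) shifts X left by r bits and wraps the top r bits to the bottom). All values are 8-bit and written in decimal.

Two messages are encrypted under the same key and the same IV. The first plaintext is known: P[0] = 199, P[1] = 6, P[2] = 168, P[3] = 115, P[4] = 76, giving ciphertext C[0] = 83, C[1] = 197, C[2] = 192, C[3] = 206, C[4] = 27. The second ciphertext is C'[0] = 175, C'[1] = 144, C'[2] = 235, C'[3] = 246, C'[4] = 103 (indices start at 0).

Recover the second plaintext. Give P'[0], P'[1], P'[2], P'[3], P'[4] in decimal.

P'[0] = 59, P'[1] = 83, P'[2] = 131, P'[3] = 75, P'[4] = 48

In OFB with a reused IV, both messages share the same keystream S_i, so C_i ⊕ C'_i = P_i ⊕ P'_i and thus P'_i = P_i ⊕ C_i ⊕ C'_i.
P'[0]: 199 ⊕ 83 ⊕ 175 = 59.
P'[1]: 6 ⊕ 197 ⊕ 144 = 83.
P'[2]: 168 ⊕ 192 ⊕ 235 = 131.
P'[3]: 115 ⊕ 206 ⊕ 246 = 75.
P'[4]: 76 ⊕ 27 ⊕ 103 = 48.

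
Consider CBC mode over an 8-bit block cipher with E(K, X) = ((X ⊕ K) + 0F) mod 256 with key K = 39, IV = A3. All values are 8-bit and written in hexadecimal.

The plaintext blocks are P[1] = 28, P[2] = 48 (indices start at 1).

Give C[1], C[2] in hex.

C[1] = C1, C[2] = BF

CBC encryption: C_i = E(K, P_i ⊕ C_{i−1}), with C_{0} = IV.
C[1]: P[1] ⊕ A3 = 8B; E(K, 8B) = C1.
C[2]: P[2] ⊕ C1 = 89; E(K, 89) = BF.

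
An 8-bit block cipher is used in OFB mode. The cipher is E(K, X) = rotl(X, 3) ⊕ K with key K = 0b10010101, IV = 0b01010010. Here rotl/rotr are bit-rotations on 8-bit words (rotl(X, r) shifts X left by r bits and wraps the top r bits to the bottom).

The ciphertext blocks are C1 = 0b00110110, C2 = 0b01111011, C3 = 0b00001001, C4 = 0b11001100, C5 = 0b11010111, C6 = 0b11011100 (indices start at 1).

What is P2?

OFB decryption: S_i = E(K, S_{i−1}) with S_{0} = IV; P_i = C_i ⊕ S_i.
P1: S = E(K, 0b01010010) = 0b00000111; 0b00110110 ⊕ 0b00000111 = 0b00110001.
P2: S = E(K, 0b00000111) = 0b10101101; 0b01111011 ⊕ 0b10101101 = 0b11010110.

P2 = 0b11010110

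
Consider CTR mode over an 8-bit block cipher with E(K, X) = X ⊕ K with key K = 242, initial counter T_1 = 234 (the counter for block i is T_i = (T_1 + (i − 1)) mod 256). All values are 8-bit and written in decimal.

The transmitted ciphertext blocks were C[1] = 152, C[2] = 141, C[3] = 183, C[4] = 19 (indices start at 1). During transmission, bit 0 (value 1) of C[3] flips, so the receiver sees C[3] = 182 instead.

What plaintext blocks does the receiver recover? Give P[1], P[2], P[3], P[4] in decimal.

CTR decryption: S_i = E(K, T_i) where T_i is the counter for block i; P_i = C_i ⊕ S_i.
Only C[3] changed, to 182. In CTR, a change in C_i flips the same bit in P_i only; the keystream is unaffected. Decrypting the received ciphertext:
P[1]: T = 234, S = E(K, T) = 24; 152 ⊕ 24 = 128.
P[2]: T = 235, S = E(K, T) = 25; 141 ⊕ 25 = 148.
P[3]: T = 236, S = E(K, T) = 30; 182 ⊕ 30 = 168.
P[4]: T = 237, S = E(K, T) = 31; 19 ⊕ 31 = 12.
Blocks that differ from the original plaintext: P[3].

P[1] = 128, P[2] = 148, P[3] = 168, P[4] = 12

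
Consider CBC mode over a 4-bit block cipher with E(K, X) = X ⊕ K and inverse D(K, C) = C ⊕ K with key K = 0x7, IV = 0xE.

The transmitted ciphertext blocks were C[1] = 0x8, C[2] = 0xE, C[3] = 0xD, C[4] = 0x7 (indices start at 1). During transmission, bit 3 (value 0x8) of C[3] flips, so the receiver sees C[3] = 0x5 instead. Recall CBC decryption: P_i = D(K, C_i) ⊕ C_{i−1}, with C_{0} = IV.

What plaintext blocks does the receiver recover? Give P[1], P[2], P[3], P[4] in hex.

P[1] = 0x1, P[2] = 0x1, P[3] = 0xC, P[4] = 0x5

Only C[3] changed, to 0x5. In CBC, a change in C_i garbles P_i and flips the same bit in P_{i+1}. Decrypting the received ciphertext:
P[1]: D(K, 0x8) = 0xF; 0xF ⊕ 0xE = 0x1.
P[2]: D(K, 0xE) = 0x9; 0x9 ⊕ 0x8 = 0x1.
P[3]: D(K, 0x5) = 0x2; 0x2 ⊕ 0xE = 0xC.
P[4]: D(K, 0x7) = 0x0; 0x0 ⊕ 0x5 = 0x5.
Blocks that differ from the original plaintext: P[3], P[4].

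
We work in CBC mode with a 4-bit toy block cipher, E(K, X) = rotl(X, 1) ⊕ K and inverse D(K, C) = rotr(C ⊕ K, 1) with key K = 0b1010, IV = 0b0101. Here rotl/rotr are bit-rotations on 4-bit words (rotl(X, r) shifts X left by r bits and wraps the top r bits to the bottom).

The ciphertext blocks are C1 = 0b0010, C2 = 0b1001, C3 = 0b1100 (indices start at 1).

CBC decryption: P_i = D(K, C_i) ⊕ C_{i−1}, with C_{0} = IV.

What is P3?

P3 = 0b1010

P3: D(K, 0b1100) = 0b0011; 0b0011 ⊕ 0b1001 = 0b1010.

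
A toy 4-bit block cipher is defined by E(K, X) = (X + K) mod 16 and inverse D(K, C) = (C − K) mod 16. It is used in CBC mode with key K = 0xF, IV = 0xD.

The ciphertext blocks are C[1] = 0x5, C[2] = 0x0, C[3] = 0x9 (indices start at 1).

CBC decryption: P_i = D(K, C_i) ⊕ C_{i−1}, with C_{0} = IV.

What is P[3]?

P[3]: D(K, 0x9) = 0xA; 0xA ⊕ 0x0 = 0xA.

P[3] = 0xA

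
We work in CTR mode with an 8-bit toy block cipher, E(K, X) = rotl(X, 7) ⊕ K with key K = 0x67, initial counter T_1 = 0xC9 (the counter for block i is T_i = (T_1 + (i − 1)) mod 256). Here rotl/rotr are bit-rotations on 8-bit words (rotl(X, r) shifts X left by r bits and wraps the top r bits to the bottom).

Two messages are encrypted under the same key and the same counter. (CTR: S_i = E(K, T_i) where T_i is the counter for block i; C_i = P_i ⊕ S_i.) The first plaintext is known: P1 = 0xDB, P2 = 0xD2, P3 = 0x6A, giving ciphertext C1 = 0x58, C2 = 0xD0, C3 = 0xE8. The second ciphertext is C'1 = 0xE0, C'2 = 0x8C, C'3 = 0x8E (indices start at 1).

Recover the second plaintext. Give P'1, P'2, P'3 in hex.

In CTR with a reused counter, both messages share the same keystream S_i, so C_i ⊕ C'_i = P_i ⊕ P'_i and thus P'_i = P_i ⊕ C_i ⊕ C'_i.
P'1: 0xDB ⊕ 0x58 ⊕ 0xE0 = 0x63.
P'2: 0xD2 ⊕ 0xD0 ⊕ 0x8C = 0x8E.
P'3: 0x6A ⊕ 0xE8 ⊕ 0x8E = 0x0C.

P'1 = 0x63, P'2 = 0x8E, P'3 = 0x0C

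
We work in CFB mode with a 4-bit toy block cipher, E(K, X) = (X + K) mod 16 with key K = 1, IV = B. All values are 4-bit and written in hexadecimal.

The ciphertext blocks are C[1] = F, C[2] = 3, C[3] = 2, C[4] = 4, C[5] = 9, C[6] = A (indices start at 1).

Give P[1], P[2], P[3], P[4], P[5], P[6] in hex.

CFB decryption: P_i = C_i ⊕ E(K, C_{i−1}), with C_{0} = IV.
P[1]: E(K, B) = C; F ⊕ C = 3.
P[2]: E(K, F) = 0; 3 ⊕ 0 = 3.
P[3]: E(K, 3) = 4; 2 ⊕ 4 = 6.
P[4]: E(K, 2) = 3; 4 ⊕ 3 = 7.
P[5]: E(K, 4) = 5; 9 ⊕ 5 = C.
P[6]: E(K, 9) = A; A ⊕ A = 0.

P[1] = 3, P[2] = 3, P[3] = 6, P[4] = 7, P[5] = C, P[6] = 0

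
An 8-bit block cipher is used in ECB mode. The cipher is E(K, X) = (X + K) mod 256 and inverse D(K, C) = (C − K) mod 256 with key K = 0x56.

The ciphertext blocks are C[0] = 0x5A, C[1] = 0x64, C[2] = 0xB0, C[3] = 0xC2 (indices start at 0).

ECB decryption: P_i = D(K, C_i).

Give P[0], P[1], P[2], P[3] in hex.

P[0] = 0x04, P[1] = 0x0E, P[2] = 0x5A, P[3] = 0x6C

P[0]: D(K, 0x5A) = 0x04.
P[1]: D(K, 0x64) = 0x0E.
P[2]: D(K, 0xB0) = 0x5A.
P[3]: D(K, 0xC2) = 0x6C.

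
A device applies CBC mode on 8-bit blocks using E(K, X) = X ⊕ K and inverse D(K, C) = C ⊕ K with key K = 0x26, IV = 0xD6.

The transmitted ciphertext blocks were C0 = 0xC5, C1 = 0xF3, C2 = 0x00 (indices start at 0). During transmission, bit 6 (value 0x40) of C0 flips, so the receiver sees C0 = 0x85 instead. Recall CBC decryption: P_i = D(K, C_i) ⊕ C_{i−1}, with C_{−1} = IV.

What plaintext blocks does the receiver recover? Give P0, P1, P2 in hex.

Only C0 changed, to 0x85. In CBC, a change in C_i garbles P_i and flips the same bit in P_{i+1}. Decrypting the received ciphertext:
P0: D(K, 0x85) = 0xA3; 0xA3 ⊕ 0xD6 = 0x75.
P1: D(K, 0xF3) = 0xD5; 0xD5 ⊕ 0x85 = 0x50.
P2: D(K, 0x00) = 0x26; 0x26 ⊕ 0xF3 = 0xD5.
Blocks that differ from the original plaintext: P0, P1.

P0 = 0x75, P1 = 0x50, P2 = 0xD5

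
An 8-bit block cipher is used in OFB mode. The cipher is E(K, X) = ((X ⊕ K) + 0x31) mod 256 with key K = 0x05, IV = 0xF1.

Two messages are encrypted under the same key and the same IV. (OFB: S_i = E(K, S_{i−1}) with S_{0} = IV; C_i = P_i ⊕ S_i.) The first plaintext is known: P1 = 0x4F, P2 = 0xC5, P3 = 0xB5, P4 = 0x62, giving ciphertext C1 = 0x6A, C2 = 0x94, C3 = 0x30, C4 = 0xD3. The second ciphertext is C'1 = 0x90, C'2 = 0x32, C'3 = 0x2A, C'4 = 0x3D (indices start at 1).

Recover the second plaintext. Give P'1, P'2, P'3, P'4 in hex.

P'1 = 0xB5, P'2 = 0x63, P'3 = 0xAF, P'4 = 0x8C

In OFB with a reused IV, both messages share the same keystream S_i, so C_i ⊕ C'_i = P_i ⊕ P'_i and thus P'_i = P_i ⊕ C_i ⊕ C'_i.
P'1: 0x4F ⊕ 0x6A ⊕ 0x90 = 0xB5.
P'2: 0xC5 ⊕ 0x94 ⊕ 0x32 = 0x63.
P'3: 0xB5 ⊕ 0x30 ⊕ 0x2A = 0xAF.
P'4: 0x62 ⊕ 0xD3 ⊕ 0x3D = 0x8C.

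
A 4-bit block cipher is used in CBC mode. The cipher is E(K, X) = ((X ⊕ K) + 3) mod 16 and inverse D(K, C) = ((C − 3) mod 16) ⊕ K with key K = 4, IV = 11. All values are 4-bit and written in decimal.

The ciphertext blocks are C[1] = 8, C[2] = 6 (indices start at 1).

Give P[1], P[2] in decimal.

P[1] = 10, P[2] = 15

CBC decryption: P_i = D(K, C_i) ⊕ C_{i−1}, with C_{0} = IV.
P[1]: D(K, 8) = 1; 1 ⊕ 11 = 10.
P[2]: D(K, 6) = 7; 7 ⊕ 8 = 15.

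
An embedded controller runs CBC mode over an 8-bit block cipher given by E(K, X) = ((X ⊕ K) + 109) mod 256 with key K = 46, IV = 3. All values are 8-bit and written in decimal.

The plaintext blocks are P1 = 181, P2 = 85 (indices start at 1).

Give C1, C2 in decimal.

C1 = 5, C2 = 235

CBC encryption: C_i = E(K, P_i ⊕ C_{i−1}), with C_{0} = IV.
C1: P1 ⊕ 3 = 182; E(K, 182) = 5.
C2: P2 ⊕ 5 = 80; E(K, 80) = 235.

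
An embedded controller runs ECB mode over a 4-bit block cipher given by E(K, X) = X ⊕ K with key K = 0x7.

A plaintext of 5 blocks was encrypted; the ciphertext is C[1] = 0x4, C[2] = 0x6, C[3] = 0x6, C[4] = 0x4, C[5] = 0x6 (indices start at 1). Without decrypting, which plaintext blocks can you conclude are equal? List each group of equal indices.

P[1] = P[4]; P[2] = P[3] = P[5]

ECB encrypts each block independently with the same key, so equal ciphertext blocks imply equal plaintext blocks.
C[1] = C[4] = 0x4, so P[1] = P[4].
C[2] = C[3] = C[5] = 0x6, so P[2] = P[3] = P[5].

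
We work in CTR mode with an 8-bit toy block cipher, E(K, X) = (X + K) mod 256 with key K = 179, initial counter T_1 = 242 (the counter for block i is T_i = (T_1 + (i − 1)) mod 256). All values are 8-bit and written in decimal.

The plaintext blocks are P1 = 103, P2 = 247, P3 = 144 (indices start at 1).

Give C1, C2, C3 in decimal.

CTR encryption: S_i = E(K, T_i) where T_i is the counter for block i; C_i = P_i ⊕ S_i.
C1: T = 242, S = E(K, T) = 165; 103 ⊕ 165 = 194.
C2: T = 243, S = E(K, T) = 166; 247 ⊕ 166 = 81.
C3: T = 244, S = E(K, T) = 167; 144 ⊕ 167 = 55.

C1 = 194, C2 = 81, C3 = 55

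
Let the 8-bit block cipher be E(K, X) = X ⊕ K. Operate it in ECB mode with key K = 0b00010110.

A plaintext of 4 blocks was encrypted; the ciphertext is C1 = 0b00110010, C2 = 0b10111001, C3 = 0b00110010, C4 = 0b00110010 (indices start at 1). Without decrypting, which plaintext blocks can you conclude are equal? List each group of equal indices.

P1 = P3 = P4

ECB encrypts each block independently with the same key, so equal ciphertext blocks imply equal plaintext blocks.
C1 = C3 = C4 = 0b00110010, so P1 = P3 = P4.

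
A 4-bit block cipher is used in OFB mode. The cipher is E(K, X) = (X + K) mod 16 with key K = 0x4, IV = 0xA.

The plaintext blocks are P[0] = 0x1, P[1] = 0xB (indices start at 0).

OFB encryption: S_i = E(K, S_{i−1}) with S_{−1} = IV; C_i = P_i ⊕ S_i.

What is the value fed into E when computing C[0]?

0xA

C[0]: S = E(K, 0xA) = 0xE; 0x1 ⊕ 0xE = 0xF.
So the input to E for block [0] is 0xA.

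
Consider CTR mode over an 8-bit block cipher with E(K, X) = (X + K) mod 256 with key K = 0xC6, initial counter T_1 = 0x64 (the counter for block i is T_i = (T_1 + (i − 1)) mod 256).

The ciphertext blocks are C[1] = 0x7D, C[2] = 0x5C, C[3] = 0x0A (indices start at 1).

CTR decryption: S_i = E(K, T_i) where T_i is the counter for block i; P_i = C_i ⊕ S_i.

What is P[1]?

P[1]: T = 0x64, S = E(K, T) = 0x2A; 0x7D ⊕ 0x2A = 0x57.

P[1] = 0x57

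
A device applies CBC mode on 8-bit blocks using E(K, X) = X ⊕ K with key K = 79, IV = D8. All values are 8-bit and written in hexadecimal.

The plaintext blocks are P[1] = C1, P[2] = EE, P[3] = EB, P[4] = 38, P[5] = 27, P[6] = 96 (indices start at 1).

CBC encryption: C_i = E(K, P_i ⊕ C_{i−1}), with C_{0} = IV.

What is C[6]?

C[6] = 95

C[1]: P[1] ⊕ D8 = 19; E(K, 19) = 60.
C[2]: P[2] ⊕ 60 = 8E; E(K, 8E) = F7.
C[3]: P[3] ⊕ F7 = 1C; E(K, 1C) = 65.
C[4]: P[4] ⊕ 65 = 5D; E(K, 5D) = 24.
C[5]: P[5] ⊕ 24 = 03; E(K, 03) = 7A.
C[6]: P[6] ⊕ 7A = EC; E(K, EC) = 95.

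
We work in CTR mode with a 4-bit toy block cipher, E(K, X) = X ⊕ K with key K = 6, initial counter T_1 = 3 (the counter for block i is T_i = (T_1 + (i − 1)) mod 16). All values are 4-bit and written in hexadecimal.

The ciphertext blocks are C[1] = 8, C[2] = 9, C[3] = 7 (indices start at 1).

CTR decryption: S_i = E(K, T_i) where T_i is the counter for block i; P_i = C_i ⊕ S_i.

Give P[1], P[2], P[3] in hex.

P[1]: T = 3, S = E(K, T) = 5; 8 ⊕ 5 = D.
P[2]: T = 4, S = E(K, T) = 2; 9 ⊕ 2 = B.
P[3]: T = 5, S = E(K, T) = 3; 7 ⊕ 3 = 4.

P[1] = D, P[2] = B, P[3] = 4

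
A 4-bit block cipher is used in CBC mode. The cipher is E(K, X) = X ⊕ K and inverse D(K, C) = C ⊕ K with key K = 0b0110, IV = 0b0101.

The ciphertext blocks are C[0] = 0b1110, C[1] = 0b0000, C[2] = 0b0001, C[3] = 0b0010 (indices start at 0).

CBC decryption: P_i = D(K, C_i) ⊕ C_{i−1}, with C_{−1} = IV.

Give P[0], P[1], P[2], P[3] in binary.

P[0]: D(K, 0b1110) = 0b1000; 0b1000 ⊕ 0b0101 = 0b1101.
P[1]: D(K, 0b0000) = 0b0110; 0b0110 ⊕ 0b1110 = 0b1000.
P[2]: D(K, 0b0001) = 0b0111; 0b0111 ⊕ 0b0000 = 0b0111.
P[3]: D(K, 0b0010) = 0b0100; 0b0100 ⊕ 0b0001 = 0b0101.

P[0] = 0b1101, P[1] = 0b1000, P[2] = 0b0111, P[3] = 0b0101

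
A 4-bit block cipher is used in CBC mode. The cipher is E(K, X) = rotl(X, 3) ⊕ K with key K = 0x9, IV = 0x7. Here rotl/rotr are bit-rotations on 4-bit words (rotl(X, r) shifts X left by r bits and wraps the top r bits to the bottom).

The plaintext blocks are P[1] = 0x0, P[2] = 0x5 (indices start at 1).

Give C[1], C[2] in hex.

CBC encryption: C_i = E(K, P_i ⊕ C_{i−1}), with C_{0} = IV.
C[1]: P[1] ⊕ 0x7 = 0x7; E(K, 0x7) = 0x2.
C[2]: P[2] ⊕ 0x2 = 0x7; E(K, 0x7) = 0x2.

C[1] = 0x2, C[2] = 0x2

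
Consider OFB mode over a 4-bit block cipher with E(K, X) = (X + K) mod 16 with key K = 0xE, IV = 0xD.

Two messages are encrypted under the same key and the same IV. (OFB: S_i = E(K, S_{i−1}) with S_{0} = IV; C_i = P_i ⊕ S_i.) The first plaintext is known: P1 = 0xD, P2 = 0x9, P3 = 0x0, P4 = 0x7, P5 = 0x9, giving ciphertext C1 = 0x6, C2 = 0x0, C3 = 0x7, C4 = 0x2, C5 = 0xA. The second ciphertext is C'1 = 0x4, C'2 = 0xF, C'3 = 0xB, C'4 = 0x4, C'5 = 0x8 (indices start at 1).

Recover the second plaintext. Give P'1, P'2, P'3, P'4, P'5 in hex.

P'1 = 0xF, P'2 = 0x6, P'3 = 0xC, P'4 = 0x1, P'5 = 0xB

In OFB with a reused IV, both messages share the same keystream S_i, so C_i ⊕ C'_i = P_i ⊕ P'_i and thus P'_i = P_i ⊕ C_i ⊕ C'_i.
P'1: 0xD ⊕ 0x6 ⊕ 0x4 = 0xF.
P'2: 0x9 ⊕ 0x0 ⊕ 0xF = 0x6.
P'3: 0x0 ⊕ 0x7 ⊕ 0xB = 0xC.
P'4: 0x7 ⊕ 0x2 ⊕ 0x4 = 0x1.
P'5: 0x9 ⊕ 0xA ⊕ 0x8 = 0xB.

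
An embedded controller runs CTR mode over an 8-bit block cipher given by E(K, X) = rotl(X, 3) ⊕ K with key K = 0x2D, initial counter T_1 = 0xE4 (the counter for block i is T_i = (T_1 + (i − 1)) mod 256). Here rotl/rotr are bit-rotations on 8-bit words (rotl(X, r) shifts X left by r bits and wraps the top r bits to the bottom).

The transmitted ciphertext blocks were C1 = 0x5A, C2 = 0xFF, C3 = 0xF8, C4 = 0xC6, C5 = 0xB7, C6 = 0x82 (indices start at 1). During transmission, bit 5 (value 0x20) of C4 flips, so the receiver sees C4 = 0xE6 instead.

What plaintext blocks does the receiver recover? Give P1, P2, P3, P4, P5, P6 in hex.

CTR decryption: S_i = E(K, T_i) where T_i is the counter for block i; P_i = C_i ⊕ S_i.
Only C4 changed, to 0xE6. In CTR, a change in C_i flips the same bit in P_i only; the keystream is unaffected. Decrypting the received ciphertext:
P1: T = 0xE4, S = E(K, T) = 0x0A; 0x5A ⊕ 0x0A = 0x50.
P2: T = 0xE5, S = E(K, T) = 0x02; 0xFF ⊕ 0x02 = 0xFD.
P3: T = 0xE6, S = E(K, T) = 0x1A; 0xF8 ⊕ 0x1A = 0xE2.
P4: T = 0xE7, S = E(K, T) = 0x12; 0xE6 ⊕ 0x12 = 0xF4.
P5: T = 0xE8, S = E(K, T) = 0x6A; 0xB7 ⊕ 0x6A = 0xDD.
P6: T = 0xE9, S = E(K, T) = 0x62; 0x82 ⊕ 0x62 = 0xE0.
Blocks that differ from the original plaintext: P4.

P1 = 0x50, P2 = 0xFD, P3 = 0xE2, P4 = 0xF4, P5 = 0xDD, P6 = 0xE0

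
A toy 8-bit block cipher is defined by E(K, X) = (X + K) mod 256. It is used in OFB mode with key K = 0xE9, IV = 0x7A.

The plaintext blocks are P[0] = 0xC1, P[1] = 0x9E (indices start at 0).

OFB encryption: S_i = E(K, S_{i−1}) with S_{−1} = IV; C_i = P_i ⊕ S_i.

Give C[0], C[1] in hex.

C[0]: S = E(K, 0x7A) = 0x63; 0xC1 ⊕ 0x63 = 0xA2.
C[1]: S = E(K, 0x63) = 0x4C; 0x9E ⊕ 0x4C = 0xD2.

C[0] = 0xA2, C[1] = 0xD2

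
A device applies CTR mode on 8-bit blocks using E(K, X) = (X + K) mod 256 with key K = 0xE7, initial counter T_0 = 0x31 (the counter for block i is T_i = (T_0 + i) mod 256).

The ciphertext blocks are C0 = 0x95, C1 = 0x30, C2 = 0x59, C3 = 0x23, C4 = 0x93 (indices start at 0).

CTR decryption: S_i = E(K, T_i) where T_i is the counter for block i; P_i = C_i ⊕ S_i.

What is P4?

P4: T = 0x35, S = E(K, T) = 0x1C; 0x93 ⊕ 0x1C = 0x8F.

P4 = 0x8F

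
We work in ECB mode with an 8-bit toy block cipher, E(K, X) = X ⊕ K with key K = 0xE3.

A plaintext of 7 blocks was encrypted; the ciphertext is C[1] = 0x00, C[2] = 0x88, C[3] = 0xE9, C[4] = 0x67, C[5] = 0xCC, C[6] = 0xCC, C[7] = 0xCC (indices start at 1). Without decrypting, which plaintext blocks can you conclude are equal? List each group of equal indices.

ECB encrypts each block independently with the same key, so equal ciphertext blocks imply equal plaintext blocks.
C[5] = C[6] = C[7] = 0xCC, so P[5] = P[6] = P[7].

P[5] = P[6] = P[7]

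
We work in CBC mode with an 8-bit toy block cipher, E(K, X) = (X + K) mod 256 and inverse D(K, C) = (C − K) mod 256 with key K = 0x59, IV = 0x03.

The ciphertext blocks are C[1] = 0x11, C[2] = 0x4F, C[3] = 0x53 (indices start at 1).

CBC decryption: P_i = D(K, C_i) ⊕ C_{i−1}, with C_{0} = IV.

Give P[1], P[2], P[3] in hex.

P[1]: D(K, 0x11) = 0xB8; 0xB8 ⊕ 0x03 = 0xBB.
P[2]: D(K, 0x4F) = 0xF6; 0xF6 ⊕ 0x11 = 0xE7.
P[3]: D(K, 0x53) = 0xFA; 0xFA ⊕ 0x4F = 0xB5.

P[1] = 0xBB, P[2] = 0xE7, P[3] = 0xB5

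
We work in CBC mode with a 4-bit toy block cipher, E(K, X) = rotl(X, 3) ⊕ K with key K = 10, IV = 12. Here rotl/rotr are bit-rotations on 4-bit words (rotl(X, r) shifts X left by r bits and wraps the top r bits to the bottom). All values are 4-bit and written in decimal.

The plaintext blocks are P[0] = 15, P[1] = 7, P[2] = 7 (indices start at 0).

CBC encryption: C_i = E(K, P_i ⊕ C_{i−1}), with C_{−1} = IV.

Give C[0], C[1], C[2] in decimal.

C[0]: P[0] ⊕ 12 = 3; E(K, 3) = 3.
C[1]: P[1] ⊕ 3 = 4; E(K, 4) = 8.
C[2]: P[2] ⊕ 8 = 15; E(K, 15) = 5.

C[0] = 3, C[1] = 8, C[2] = 5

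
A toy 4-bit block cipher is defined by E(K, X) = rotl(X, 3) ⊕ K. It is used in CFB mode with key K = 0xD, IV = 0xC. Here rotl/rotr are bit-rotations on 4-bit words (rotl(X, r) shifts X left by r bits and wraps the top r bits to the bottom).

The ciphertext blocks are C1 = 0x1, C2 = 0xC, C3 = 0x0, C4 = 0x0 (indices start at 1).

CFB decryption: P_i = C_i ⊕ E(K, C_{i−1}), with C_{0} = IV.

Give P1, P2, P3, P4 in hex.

P1: E(K, 0xC) = 0xB; 0x1 ⊕ 0xB = 0xA.
P2: E(K, 0x1) = 0x5; 0xC ⊕ 0x5 = 0x9.
P3: E(K, 0xC) = 0xB; 0x0 ⊕ 0xB = 0xB.
P4: E(K, 0x0) = 0xD; 0x0 ⊕ 0xD = 0xD.

P1 = 0xA, P2 = 0x9, P3 = 0xB, P4 = 0xD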